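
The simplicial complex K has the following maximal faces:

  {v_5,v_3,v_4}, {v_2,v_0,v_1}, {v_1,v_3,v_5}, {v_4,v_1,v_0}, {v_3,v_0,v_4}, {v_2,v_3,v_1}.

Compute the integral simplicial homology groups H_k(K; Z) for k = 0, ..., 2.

Take the total order v_0 < v_1 < v_2 < v_3 < v_4 < v_5 on the vertex set. Then K (dimension 2) consists of the simplices:

  0-simplices (6): [v_0], [v_1], [v_2], [v_3], [v_4], [v_5]
  1-simplices (12): [v_0,v_1], [v_0,v_2], [v_0,v_3], [v_0,v_4], [v_1,v_2], [v_1,v_3], [v_1,v_4], [v_1,v_5], [v_2,v_3], [v_3,v_4], [v_3,v_5], [v_4,v_5]
  2-simplices (6): [v_0,v_1,v_2], [v_0,v_1,v_4], [v_0,v_3,v_4], [v_1,v_2,v_3], [v_1,v_3,v_5], [v_3,v_4,v_5]

Hence C_0 ≅ Z^6, C_1 ≅ Z^12, C_2 ≅ Z^6.

The boundary map ∂_1: C_1 → C_0 sends each edge [p,q] (with p < q) to q − p. For instance
  ∂[v_1,v_5] = [v_5] − [v_1].
As a 6×12 matrix over Z this has rank 5, with invariant factors (1,1,1,1,1).

∂_2: C_2 → C_1 sends each 2-simplex [p,q,r] to [q,r] − [p,r] + [p,q]. For instance
  ∂[v_0,v_3,v_4] = [v_3,v_4] − [v_0,v_4] + [v_0,v_3],
  ∂[v_1,v_3,v_5] = [v_3,v_5] − [v_1,v_5] + [v_1,v_3].
The resulting 12×6 matrix has rank 6, and its Smith normal form has invariant factors (1,1,1,1,1,1).

Reading off H_k = ker ∂_k / im ∂_{k+1}:

  H_0: rank C_0 − rank ∂_1 = 6 − 5 = 1, and the invariant factors of ∂_1 are all 1, so H_0 ≅ Z.
  H_1: rank ker ∂_1 − rank ∂_2 = (12 − 5) − 6 = 1, and the invariant factors of ∂_2 are all 1, so H_1 ≅ Z.
  H_2: rank ker ∂_2 − rank ∂_3 = (6 − 6) − 0 = 0, and there is no ∂_3, so H_2 ≅ 0.

H_0 ≅ Z,  H_1 ≅ Z,  H_2 = 0.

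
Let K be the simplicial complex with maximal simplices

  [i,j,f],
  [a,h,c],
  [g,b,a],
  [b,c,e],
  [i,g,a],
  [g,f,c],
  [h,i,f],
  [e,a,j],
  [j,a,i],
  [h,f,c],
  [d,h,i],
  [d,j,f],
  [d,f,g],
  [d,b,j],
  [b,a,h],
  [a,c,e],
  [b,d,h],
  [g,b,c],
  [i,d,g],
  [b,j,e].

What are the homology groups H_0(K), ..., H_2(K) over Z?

Fix the vertex order a < b < c < d < e < f < g < h < i < j and write every simplex with vertices in increasing order. Then dim K = 2 and the simplices of K are:

  0-simplices (10): a, b, c, d, e, f, g, h, i, j
  1-simplices (30): ab, ac, ae, ag, ah, ai, aj, bc, bd, be, bg, bh, bj, ce, cf, cg, ch, df, dg, dh, di, dj, ej, fg, fh, fi, fj, gi, hi, ij
  2-simplices (20): abg, abh, ace, ach, aej, agi, aij, bce, bcg, bdh, bdj, bej, cfg, cfh, dfg, dfj, dgi, dhi, fhi, fij

Hence C_0 ≅ Z^10, C_1 ≅ Z^30, C_2 ≅ Z^20.

The boundary map ∂_1: C_1 → C_0 is given by ∂[p,q] = [q] − [p]. For instance
  ∂hi = i − h.
The 10×30 boundary matrix has rank 9 and Smith normal form diag(1,1,1,1,1,1,1,1,1).

The boundary map ∂_2: C_2 → C_1 acts by ∂[p,q,r] = [q,r] − [p,r] + [p,q]. For instance
  ∂bdj = dj − bj + bd,
  ∂fij = ij − fj + fi.
As a 30×20 matrix over Z this has rank 20, with invariant factors (1,1,1,1,1,1,1,1,1,1,1,1,1,1,1,1,1,1,1,2).

Reading off H_k = ker ∂_k / im ∂_{k+1}:

  H_0: rank C_0 − rank ∂_1 = 10 − 9 = 1, and the invariant factors of ∂_1 are all 1, so H_0 ≅ Z.
  H_1: rank ker ∂_1 − rank ∂_2 = (30 − 9) − 20 = 1, and ∂_2 has invariant factor 2 > 1, so H_1 ≅ Z ⊕ Z/2.
  H_2: rank ker ∂_2 − rank ∂_3 = (20 − 20) − 0 = 0, and there is no ∂_3, so H_2 ≅ 0.

As a check, the Euler characteristic is 10 − 30 + 20 = 0, which agrees with 1 − 1 + 0 = 0.
(K is a triangulation of the Klein bottle.)

H_0 ≅ Z,  H_1 ≅ Z ⊕ Z/2,  H_2 = 0.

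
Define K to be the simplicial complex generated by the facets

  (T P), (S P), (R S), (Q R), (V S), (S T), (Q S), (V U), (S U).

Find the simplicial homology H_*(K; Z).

H_0 = Z,  H_1 = Z^3.

We work with the vertex ordering P < Q < R < S < T < U < V. The simplices of K, each written with vertices in increasing order, are:

  0-simplices (7): P, Q, R, S, T, U, V
  1-simplices (9): PS, PT, QR, QS, RS, ST, SU, SV, UV

giving chain groups C_0 ≅ Z^7, C_1 ≅ Z^9.

∂_1: C_1 → C_0 is given by ∂[p,q] = [q] − [p]. For instance
  ∂SU = U − S.
The resulting 7×9 matrix has rank 6, and its Smith normal form has invariant factors (1,1,1,1,1,1).

Computing H_k = (kernel of ∂_k) / (image of ∂_{k+1}):

  H_0: rank C_0 − rank ∂_1 = 7 − 6 = 1, and the invariant factors of ∂_1 are all 1, so H_0 = Z.
  H_1: rank ker ∂_1 − rank ∂_2 = (9 − 6) − 0 = 3, and there is no ∂_2, so H_1 = Z^3.

As a check, the Euler characteristic is 7 − 9 = -2, which agrees with 1 − 3 = -2.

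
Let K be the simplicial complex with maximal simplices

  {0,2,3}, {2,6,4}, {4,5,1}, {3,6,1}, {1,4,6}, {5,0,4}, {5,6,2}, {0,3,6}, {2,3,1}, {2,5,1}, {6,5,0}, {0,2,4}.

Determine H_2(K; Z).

H_2 = 0.

We work with the vertex ordering 0 < 1 < 2 < 3 < 4 < 5 < 6. The simplices of K, each written with vertices in increasing order, are:

  0-simplices (7): [0], [1], [2], [3], [4], [5], [6]
  1-simplices (18): [0,2], [0,3], [0,4], [0,5], [0,6], [1,2], [1,3], [1,4], [1,5], [1,6], [2,3], [2,4], [2,5], [2,6], [3,6], [4,5], [4,6], [5,6]
  2-simplices (12): [0,2,3], [0,2,4], [0,3,6], [0,4,5], [0,5,6], [1,2,3], [1,2,5], [1,3,6], [1,4,5], [1,4,6], [2,4,6], [2,5,6]

Hence C_0 ≅ Z^7, C_1 ≅ Z^18, C_2 ≅ Z^12.

∂_1: C_1 → C_0 maps an edge to its endpoints' difference, ∂[p,q] = q − p.
The resulting 7×18 matrix has rank 6, and its Smith normal form has invariant factors (1,1,1,1,1,1).

∂_2: C_2 → C_1 sends each 2-simplex [p,q,r] to [q,r] − [p,r] + [p,q]. For instance
  ∂[0,2,4] = [2,4] − [0,4] + [0,2],
  ∂[1,4,5] = [4,5] − [1,5] + [1,4].
This gives a 18×12 integer matrix of rank 12; reducing to Smith normal form yields diagonal entries (1,1,1,1,1,1,1,1,1,1,1,2).

Now H_k = ker ∂_k / im ∂_{k+1}, so:

  H_2: rank ker ∂_2 − rank ∂_3 = (12 − 12) − 0 = 0, and there is no ∂_3, so H_2 ≅ 0.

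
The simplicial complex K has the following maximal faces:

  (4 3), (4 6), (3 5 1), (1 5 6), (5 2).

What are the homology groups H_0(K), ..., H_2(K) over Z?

H_0 = Z,  H_1 = Z,  H_2 = 0.

Fix the vertex order 1 < 2 < 3 < 4 < 5 < 6 and write every simplex with vertices in increasing order. Then dim K = 2 and the simplices of K are:

  0-simplices (6): [1], [2], [3], [4], [5], [6]
  1-simplices (8): [1,3], [1,5], [1,6], [2,5], [3,4], [3,5], [4,6], [5,6]
  2-simplices (2): [1,3,5], [1,5,6]

so the chain groups are C_0 ≅ Z^6, C_1 ≅ Z^8, C_2 ≅ Z^2.

Boundary ∂_1: C_1 → C_0 sends each edge [p,q] (with p < q) to q − p.
The resulting 6×8 matrix has rank 5, and its Smith normal form has invariant factors (1,1,1,1,1).

The boundary map ∂_2: C_2 → C_1 acts by ∂[p,q,r] = [q,r] − [p,r] + [p,q]. For instance
  ∂[1,5,6] = [5,6] − [1,6] + [1,5],
  ∂[1,3,5] = [3,5] − [1,5] + [1,3].
As a 8×2 matrix over Z this has rank 2, with invariant factors (1,1).

Now H_k = ker ∂_k / im ∂_{k+1}, so:

  H_0: rank C_0 − rank ∂_1 = 6 − 5 = 1, and the invariant factors of ∂_1 are all 1, so H_0 = Z.
  H_1: rank ker ∂_1 − rank ∂_2 = (8 − 5) − 2 = 1, and the invariant factors of ∂_2 are all 1, so H_1 = Z.
  H_2: rank ker ∂_2 − rank ∂_3 = (2 − 2) − 0 = 0, and there is no ∂_3, so H_2 = 0.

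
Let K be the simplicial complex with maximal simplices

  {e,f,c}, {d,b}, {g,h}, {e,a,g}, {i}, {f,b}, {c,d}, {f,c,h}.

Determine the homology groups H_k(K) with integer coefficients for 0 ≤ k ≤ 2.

Order the vertices as a < b < c < d < e < f < g < h < i. Listing each simplex with vertices in this order, K has dimension 2 with simplices:

  0-simplices (9): a, b, c, d, e, f, g, h, i
  1-simplices (12): ae, ag, bd, bf, cd, ce, cf, ch, ef, eg, fh, gh
  2-simplices (3): aeg, cef, cfh

Hence C_0 ≅ Z^9, C_1 ≅ Z^12, C_2 ≅ Z^3.

Boundary ∂_1: C_1 → C_0 is given by ∂[p,q] = [q] − [p].
As a 9×12 matrix over Z this has rank 7, with invariant factors (1,1,1,1,1,1,1).

∂_2: C_2 → C_1 maps a triangle to the signed sum of its edges. For instance
  ∂aeg = eg − ag + ae,
  ∂cfh = fh − ch + cf.
This gives a 12×3 integer matrix of rank 3; reducing to Smith normal form yields diagonal entries (1,1,1).

Computing H_k = (kernel of ∂_k) / (image of ∂_{k+1}):

  H_0: rank C_0 − rank ∂_1 = 9 − 7 = 2, and the invariant factors of ∂_1 are all 1, so H_0 ≅ Z^2.
  H_1: rank ker ∂_1 − rank ∂_2 = (12 − 7) − 3 = 2, and the invariant factors of ∂_2 are all 1, so H_1 ≅ Z^2.
  H_2: rank ker ∂_2 − rank ∂_3 = (3 − 3) − 0 = 0, and there is no ∂_3, so H_2 ≅ 0.

H_0 = Z^2,  H_1 = Z^2,  H_2 = 0.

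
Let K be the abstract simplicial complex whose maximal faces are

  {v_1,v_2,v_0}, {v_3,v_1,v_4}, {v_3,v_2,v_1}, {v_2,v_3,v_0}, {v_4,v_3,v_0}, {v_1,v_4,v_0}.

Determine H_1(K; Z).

Order the vertices as v_0 < v_1 < v_2 < v_3 < v_4. Listing each simplex with vertices in this order, K has dimension 2 with simplices:

  0-simplices (5): [v_0], [v_1], [v_2], [v_3], [v_4]
  1-simplices (9): [v_0,v_1], [v_0,v_2], [v_0,v_3], [v_0,v_4], [v_1,v_2], [v_1,v_3], [v_1,v_4], [v_2,v_3], [v_3,v_4]
  2-simplices (6): [v_0,v_1,v_2], [v_0,v_1,v_4], [v_0,v_2,v_3], [v_0,v_3,v_4], [v_1,v_2,v_3], [v_1,v_3,v_4]

Hence C_0 ≅ Z^5, C_1 ≅ Z^9, C_2 ≅ Z^6.

Boundary ∂_1: C_1 → C_0 is given by ∂[p,q] = [q] − [p].
The resulting 5×9 matrix has rank 4, and its Smith normal form has invariant factors (1,1,1,1).

Boundary ∂_2: C_2 → C_1 sends each 2-simplex [p,q,r] to [q,r] − [p,r] + [p,q]. For instance
  ∂[v_0,v_2,v_3] = [v_2,v_3] − [v_0,v_3] + [v_0,v_2],
  ∂[v_1,v_2,v_3] = [v_2,v_3] − [v_1,v_3] + [v_1,v_2].
The 9×6 boundary matrix has rank 5 and Smith normal form diag(1,1,1,1,1).

Reading off H_k = ker ∂_k / im ∂_{k+1}:

  H_1: rank ker ∂_1 − rank ∂_2 = (9 − 4) − 5 = 0, and the invariant factors of ∂_2 are all 1, so H_1 ≅ 0.

H_1 ≅ 0.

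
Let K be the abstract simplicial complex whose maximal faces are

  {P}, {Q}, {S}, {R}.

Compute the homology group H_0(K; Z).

K has 4 vertices.
rank ∂_0 = 0, rank ∂_1 = 0 ⇒ b_0 = 4 − 0 − 0 = 4. So H_0 ≅ Z^4.

H_0 ≅ Z^4.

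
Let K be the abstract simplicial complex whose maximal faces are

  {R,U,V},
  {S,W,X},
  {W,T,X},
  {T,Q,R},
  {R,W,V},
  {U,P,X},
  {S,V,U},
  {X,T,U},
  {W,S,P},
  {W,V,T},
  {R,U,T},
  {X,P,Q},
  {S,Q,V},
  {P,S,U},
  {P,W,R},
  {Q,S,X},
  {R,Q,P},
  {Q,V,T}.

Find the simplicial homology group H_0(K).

H_0 = Z.

Order the vertices as P < Q < R < S < T < U < V < W < X. Listing each simplex with vertices in this order, K has dimension 2 with simplices:

  0-simplices (9): P, Q, R, S, T, U, V, W, X
  1-simplices (27): PQ, PR, PS, PU, PW, PX, QR, QS, QT, QV, QX, RT, RU, RV, RW, SU, SV, SW, SX, TU, TV, TW, TX, UV, UX, VW, WX
  2-simplices (18): PQR, PQX, PRW, PSU, PSW, PUX, QRT, QSV, QSX, QTV, RTU, RUV, RVW, SUV, SWX, TUX, TVW, TWX

Hence C_0 ≅ Z^9, C_1 ≅ Z^27, C_2 ≅ Z^18.

∂_1: C_1 → C_0 is given by ∂[p,q] = [q] − [p].
The resulting 9×27 matrix has rank 8, and its Smith normal form has invariant factors (1,1,1,1,1,1,1,1).

∂_2: C_2 → C_1 sends each 2-simplex [p,q,r] to [q,r] − [p,r] + [p,q]. For instance
  ∂RVW = VW − RW + RV,
  ∂TUX = UX − TX + TU.
The resulting 27×18 matrix has rank 18, and its Smith normal form has invariant factors (1,1,1,1,1,1,1,1,1,1,1,1,1,1,1,1,1,2).

Now H_k = ker ∂_k / im ∂_{k+1}, so:

  H_0: rank C_0 − rank ∂_1 = 9 − 8 = 1, and the invariant factors of ∂_1 are all 1, so H_0 = Z.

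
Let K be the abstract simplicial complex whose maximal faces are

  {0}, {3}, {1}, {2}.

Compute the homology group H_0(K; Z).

K has 4 vertices.
rank ∂_0 = 0, rank ∂_1 = 0 ⇒ b_0 = 4 − 0 − 0 = 4. So H_0 = Z^4.

H_0 = Z^4.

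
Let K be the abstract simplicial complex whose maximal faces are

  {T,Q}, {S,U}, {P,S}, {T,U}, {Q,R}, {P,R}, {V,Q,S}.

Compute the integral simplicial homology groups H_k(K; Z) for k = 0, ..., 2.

H_0 ≅ Z,  H_1 ≅ Z^2,  H_2 = 0.

Fix the vertex order P < Q < R < S < T < U < V and write every simplex with vertices in increasing order. Then dim K = 2 and the simplices of K are:

  0-simplices (7): P, Q, R, S, T, U, V
  1-simplices (9): PR, PS, QR, QS, QT, QV, SU, SV, TU
  2-simplices (1): QSV

Hence C_0 ≅ Z^7, C_1 ≅ Z^9, C_2 ≅ Z^1.

The boundary map ∂_1: C_1 → C_0 is given by ∂[p,q] = [q] − [p].
The resulting 7×9 matrix has rank 6, and its Smith normal form has invariant factors (1,1,1,1,1,1).

Boundary ∂_2: C_2 → C_1 sends each 2-simplex [p,q,r] to [q,r] − [p,r] + [p,q]. For instance
  ∂QSV = SV − QV + QS.
The resulting 9×1 matrix has rank 1, and its Smith normal form has invariant factors (1).

From H_k ≅ ker(∂_k) / im(∂_{k+1}) we obtain:

  H_0: rank C_0 − rank ∂_1 = 7 − 6 = 1, and the invariant factors of ∂_1 are all 1, so H_0 ≅ Z.
  H_1: rank ker ∂_1 − rank ∂_2 = (9 − 6) − 1 = 2, and the invariant factors of ∂_2 are all 1, so H_1 ≅ Z^2.
  H_2: rank ker ∂_2 − rank ∂_3 = (1 − 1) − 0 = 0, and there is no ∂_3, so H_2 ≅ 0.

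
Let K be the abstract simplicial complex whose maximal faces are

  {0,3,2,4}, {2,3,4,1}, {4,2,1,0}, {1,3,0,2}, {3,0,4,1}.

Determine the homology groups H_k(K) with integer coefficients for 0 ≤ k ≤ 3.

Fix the vertex order 0 < 1 < 2 < 3 < 4 and write every simplex with vertices in increasing order. Then dim K = 3 and the simplices of K are:

  0-simplices (5): [0], [1], [2], [3], [4]
  1-simplices (10): [0,1], [0,2], [0,3], [0,4], [1,2], [1,3], [1,4], [2,3], [2,4], [3,4]
  2-simplices (10): [0,1,2], [0,1,3], [0,1,4], [0,2,3], [0,2,4], [0,3,4], [1,2,3], [1,2,4], [1,3,4], [2,3,4]
  3-simplices (5): [0,1,2,3], [0,1,2,4], [0,1,3,4], [0,2,3,4], [1,2,3,4]

so the chain groups are C_0 ≅ Z^5, C_1 ≅ Z^10, C_2 ≅ Z^10, C_3 ≅ Z^5.

∂_1: C_1 → C_0 sends each edge [p,q] (with p < q) to q − p. For instance
  ∂[0,3] = [3] − [0].
As a 5×10 matrix over Z this has rank 4, with invariant factors (1,1,1,1).

Boundary ∂_2: C_2 → C_1 maps a triangle to the signed sum of its edges. For instance
  ∂[2,3,4] = [3,4] − [2,4] + [2,3],
  ∂[0,1,3] = [1,3] − [0,3] + [0,1].
The resulting 10×10 matrix has rank 6, and its Smith normal form has invariant factors (1,1,1,1,1,1).

Boundary ∂_3: C_3 → C_2 sends each 3-simplex σ to the alternating sum Σ_i (−1)^i (σ with its i-th vertex removed). For instance
  ∂[0,2,3,4] = [2,3,4] − [0,3,4] + [0,2,4] − [0,2,3],
  ∂[0,1,2,4] = [1,2,4] − [0,2,4] + [0,1,4] − [0,1,2].
This gives a 10×5 integer matrix of rank 4; reducing to Smith normal form yields diagonal entries (1,1,1,1).

Now H_k = ker ∂_k / im ∂_{k+1}, so:

  H_0: rank C_0 − rank ∂_1 = 5 − 4 = 1, and the invariant factors of ∂_1 are all 1, so H_0 = Z.
  H_1: rank ker ∂_1 − rank ∂_2 = (10 − 4) − 6 = 0, and the invariant factors of ∂_2 are all 1, so H_1 = 0.
  H_2: rank ker ∂_2 − rank ∂_3 = (10 − 6) − 4 = 0, and the invariant factors of ∂_3 are all 1, so H_2 = 0.
  H_3: rank ker ∂_3 − rank ∂_4 = (5 − 4) − 0 = 1, and there is no ∂_4, so H_3 = Z.

As a check, the Euler characteristic is 5 − 10 + 10 − 5 = 0, which agrees with 1 − 0 + 0 − 1 = 0.

H_0 = Z,  H_1 = 0,  H_2 = 0,  H_3 = Z.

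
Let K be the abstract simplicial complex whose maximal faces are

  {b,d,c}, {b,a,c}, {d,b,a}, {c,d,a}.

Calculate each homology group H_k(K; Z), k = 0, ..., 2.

H_0 = Z,  H_1 = 0,  H_2 = Z.

Fix the vertex order a < b < c < d and write every simplex with vertices in increasing order. Then dim K = 2 and the simplices of K are:

  0-simplices (4): a, b, c, d
  1-simplices (6): ab, ac, ad, bc, bd, cd
  2-simplices (4): abc, abd, acd, bcd

Hence C_0 ≅ Z^4, C_1 ≅ Z^6, C_2 ≅ Z^4.

The boundary map ∂_1: C_1 → C_0 maps an edge to its endpoints' difference, ∂[p,q] = q − p.
The resulting 4×6 matrix has rank 3, and its Smith normal form has invariant factors (1,1,1).

Boundary ∂_2: C_2 → C_1 acts by ∂[p,q,r] = [q,r] − [p,r] + [p,q]. For instance
  ∂abc = bc − ac + ab,
  ∂abd = bd − ad + ab.
As a 6×4 matrix over Z this has rank 3, with invariant factors (1,1,1).

Computing H_k = (kernel of ∂_k) / (image of ∂_{k+1}):

  H_0: rank C_0 − rank ∂_1 = 4 − 3 = 1, and the invariant factors of ∂_1 are all 1, so H_0 = Z.
  H_1: rank ker ∂_1 − rank ∂_2 = (6 − 3) − 3 = 0, and the invariant factors of ∂_2 are all 1, so H_1 = 0.
  H_2: rank ker ∂_2 − rank ∂_3 = (4 − 3) − 0 = 1, and there is no ∂_3, so H_2 = Z.

As a check, the Euler characteristic is 4 − 6 + 4 = 2, which agrees with 1 − 0 + 1 = 2.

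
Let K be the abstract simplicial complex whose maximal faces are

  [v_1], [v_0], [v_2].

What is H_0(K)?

H_0 = Z^3.

Fix the vertex order v_0 < v_1 < v_2 and write every simplex with vertices in increasing order. Then dim K = 0 and the simplices of K are:

  0-simplices (3): [v_0], [v_1], [v_2]

Hence C_0 ≅ Z^3.

Reading off H_k = ker ∂_k / im ∂_{k+1}:

  H_0: rank C_0 − rank ∂_1 = 3 − 0 = 3, and there is no ∂_1, so H_0 = Z^3.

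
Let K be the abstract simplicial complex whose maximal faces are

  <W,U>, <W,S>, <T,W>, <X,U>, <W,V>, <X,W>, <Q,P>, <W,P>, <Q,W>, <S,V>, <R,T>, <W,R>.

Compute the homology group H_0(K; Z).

H_0 ≅ Z.

K has 9 vertices, 12 edges.
rank ∂_0 = 0, rank ∂_1 = 8 ⇒ b_0 = 9 − 0 − 8 = 1; all invariant factors of ∂_1 are 1 so no torsion. So H_0 = Z.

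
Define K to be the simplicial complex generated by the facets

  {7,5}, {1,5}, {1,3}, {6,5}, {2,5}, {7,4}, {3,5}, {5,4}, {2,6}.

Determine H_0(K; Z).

Order the vertices as 1 < 2 < 3 < 4 < 5 < 6 < 7. Listing each simplex with vertices in this order, K has dimension 1 with simplices:

  0-simplices (7): [1], [2], [3], [4], [5], [6], [7]
  1-simplices (9): [1,3], [1,5], [2,5], [2,6], [3,5], [4,5], [4,7], [5,6], [5,7]

Hence C_0 ≅ Z^7, C_1 ≅ Z^9.

The boundary map ∂_1: C_1 → C_0 is given by ∂[p,q] = [q] − [p].
As a 7×9 matrix over Z this has rank 6, with invariant factors (1,1,1,1,1,1).

Reading off H_k = ker ∂_k / im ∂_{k+1}:

  H_0: rank C_0 − rank ∂_1 = 7 − 6 = 1, and the invariant factors of ∂_1 are all 1, so H_0 = Z.

H_0 ≅ Z.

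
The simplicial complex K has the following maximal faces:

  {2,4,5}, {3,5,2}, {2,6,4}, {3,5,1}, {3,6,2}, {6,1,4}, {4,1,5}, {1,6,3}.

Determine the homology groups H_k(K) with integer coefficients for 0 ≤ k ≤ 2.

K has 6 vertices, 12 edges, 8 triangles.
rank ∂_0 = 0, rank ∂_1 = 5 ⇒ b_0 = 6 − 0 − 5 = 1; all invariant factors of ∂_1 are 1 so no torsion. So H_0 ≅ Z.
rank ∂_1 = 5, rank ∂_2 = 7 ⇒ b_1 = 12 − 5 − 7 = 0; all invariant factors of ∂_2 are 1 so no torsion. So H_1 ≅ 0.
rank ∂_2 = 7, rank ∂_3 = 0 ⇒ b_2 = 8 − 7 − 0 = 1. So H_2 ≅ Z.

H_0 = Z,  H_1 = 0,  H_2 = Z.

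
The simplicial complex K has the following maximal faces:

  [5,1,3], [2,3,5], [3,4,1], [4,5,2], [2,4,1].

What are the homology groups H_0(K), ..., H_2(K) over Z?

H_0 = Z,  H_1 = Z,  H_2 = 0.

Fix the vertex order 1 < 2 < 3 < 4 < 5 and write every simplex with vertices in increasing order. Then dim K = 2 and the simplices of K are:

  0-simplices (5): [1], [2], [3], [4], [5]
  1-simplices (10): [1,2], [1,3], [1,4], [1,5], [2,3], [2,4], [2,5], [3,4], [3,5], [4,5]
  2-simplices (5): [1,2,4], [1,3,4], [1,3,5], [2,3,5], [2,4,5]

giving chain groups C_0 ≅ Z^5, C_1 ≅ Z^10, C_2 ≅ Z^5.

∂_1: C_1 → C_0 sends each edge [p,q] (with p < q) to q − p.
This gives a 5×10 integer matrix of rank 4; reducing to Smith normal form yields diagonal entries (1,1,1,1).

The boundary map ∂_2: C_2 → C_1 sends each 2-simplex [p,q,r] to [q,r] − [p,r] + [p,q]. For instance
  ∂[2,4,5] = [4,5] − [2,5] + [2,4],
  ∂[2,3,5] = [3,5] − [2,5] + [2,3].
This gives a 10×5 integer matrix of rank 5; reducing to Smith normal form yields diagonal entries (1,1,1,1,1).

Reading off H_k = ker ∂_k / im ∂_{k+1}:

  H_0: rank C_0 − rank ∂_1 = 5 − 4 = 1, and the invariant factors of ∂_1 are all 1, so H_0 = Z.
  H_1: rank ker ∂_1 − rank ∂_2 = (10 − 4) − 5 = 1, and the invariant factors of ∂_2 are all 1, so H_1 = Z.
  H_2: rank ker ∂_2 − rank ∂_3 = (5 − 5) − 0 = 0, and there is no ∂_3, so H_2 = 0.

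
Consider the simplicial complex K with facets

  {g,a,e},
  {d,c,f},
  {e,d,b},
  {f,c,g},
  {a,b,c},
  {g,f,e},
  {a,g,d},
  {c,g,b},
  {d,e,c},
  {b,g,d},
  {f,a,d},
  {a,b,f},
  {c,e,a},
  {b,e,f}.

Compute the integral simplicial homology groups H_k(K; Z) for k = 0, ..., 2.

K has 7 vertices, 21 edges, 14 triangles.
rank ∂_0 = 0, rank ∂_1 = 6 ⇒ b_0 = 7 − 0 − 6 = 1; all invariant factors of ∂_1 are 1 so no torsion. So H_0 = Z.
rank ∂_1 = 6, rank ∂_2 = 13 ⇒ b_1 = 21 − 6 − 13 = 2; all invariant factors of ∂_2 are 1 so no torsion. So H_1 = Z^2.
rank ∂_2 = 13, rank ∂_3 = 0 ⇒ b_2 = 14 − 13 − 0 = 1. So H_2 = Z.

H_0 ≅ Z,  H_1 ≅ Z^2,  H_2 ≅ Z.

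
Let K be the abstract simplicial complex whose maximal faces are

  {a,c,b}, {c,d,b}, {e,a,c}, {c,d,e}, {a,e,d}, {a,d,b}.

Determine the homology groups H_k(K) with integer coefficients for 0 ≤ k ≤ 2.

K has 5 vertices, 9 edges, 6 triangles.
rank ∂_0 = 0, rank ∂_1 = 4 ⇒ b_0 = 5 − 0 − 4 = 1; all invariant factors of ∂_1 are 1 so no torsion. So H_0 = Z.
rank ∂_1 = 4, rank ∂_2 = 5 ⇒ b_1 = 9 − 4 − 5 = 0; all invariant factors of ∂_2 are 1 so no torsion. So H_1 = 0.
rank ∂_2 = 5, rank ∂_3 = 0 ⇒ b_2 = 6 − 5 − 0 = 1. So H_2 = Z.

H_0 = Z,  H_1 = 0,  H_2 = Z.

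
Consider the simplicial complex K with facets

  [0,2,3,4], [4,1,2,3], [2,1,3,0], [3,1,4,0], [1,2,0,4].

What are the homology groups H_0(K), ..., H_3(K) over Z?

H_0 = Z,  H_1 = 0,  H_2 = 0,  H_3 = Z.

Take the total order 0 < 1 < 2 < 3 < 4 on the vertex set. Then K (dimension 3) consists of the simplices:

  0-simplices (5): [0], [1], [2], [3], [4]
  1-simplices (10): [0,1], [0,2], [0,3], [0,4], [1,2], [1,3], [1,4], [2,3], [2,4], [3,4]
  2-simplices (10): [0,1,2], [0,1,3], [0,1,4], [0,2,3], [0,2,4], [0,3,4], [1,2,3], [1,2,4], [1,3,4], [2,3,4]
  3-simplices (5): [0,1,2,3], [0,1,2,4], [0,1,3,4], [0,2,3,4], [1,2,3,4]

Hence C_0 ≅ Z^5, C_1 ≅ Z^10, C_2 ≅ Z^10, C_3 ≅ Z^5.

∂_1: C_1 → C_0 sends each edge [p,q] (with p < q) to q − p. For instance
  ∂[1,2] = [2] − [1].
The 5×10 boundary matrix has rank 4 and Smith normal form diag(1,1,1,1).

∂_2: C_2 → C_1 acts by ∂[p,q,r] = [q,r] − [p,r] + [p,q]. For instance
  ∂[0,2,3] = [2,3] − [0,3] + [0,2],
  ∂[0,2,4] = [2,4] − [0,4] + [0,2].
The 10×10 boundary matrix has rank 6 and Smith normal form diag(1,1,1,1,1,1).

The boundary map ∂_3: C_3 → C_2 sends each 3-simplex σ to the alternating sum Σ_i (−1)^i (σ with its i-th vertex removed). For instance
  ∂[0,1,2,4] = [1,2,4] − [0,2,4] + [0,1,4] − [0,1,2],
  ∂[0,2,3,4] = [2,3,4] − [0,3,4] + [0,2,4] − [0,2,3].
The resulting 10×5 matrix has rank 4, and its Smith normal form has invariant factors (1,1,1,1).

Now H_k = ker ∂_k / im ∂_{k+1}, so:

  H_0: rank C_0 − rank ∂_1 = 5 − 4 = 1, and the invariant factors of ∂_1 are all 1, so H_0 ≅ Z.
  H_1: rank ker ∂_1 − rank ∂_2 = (10 − 4) − 6 = 0, and the invariant factors of ∂_2 are all 1, so H_1 ≅ 0.
  H_2: rank ker ∂_2 − rank ∂_3 = (10 − 6) − 4 = 0, and the invariant factors of ∂_3 are all 1, so H_2 ≅ 0.
  H_3: rank ker ∂_3 − rank ∂_4 = (5 − 4) − 0 = 1, and there is no ∂_4, so H_3 ≅ Z.

(K is a triangulation of the 3-sphere S^3.)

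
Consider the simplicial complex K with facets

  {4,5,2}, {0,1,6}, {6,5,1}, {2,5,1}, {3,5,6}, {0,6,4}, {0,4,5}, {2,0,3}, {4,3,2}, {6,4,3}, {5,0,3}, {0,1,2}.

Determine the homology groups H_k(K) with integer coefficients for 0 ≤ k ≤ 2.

H_0 ≅ Z,  H_1 ≅ Z/2,  H_2 = 0.

Take the total order 0 < 1 < 2 < 3 < 4 < 5 < 6 on the vertex set. Then K (dimension 2) consists of the simplices:

  0-simplices (7): [0], [1], [2], [3], [4], [5], [6]
  1-simplices (18): [0,1], [0,2], [0,3], [0,4], [0,5], [0,6], [1,2], [1,5], [1,6], [2,3], [2,4], [2,5], [3,4], [3,5], [3,6], [4,5], [4,6], [5,6]
  2-simplices (12): [0,1,2], [0,1,6], [0,2,3], [0,3,5], [0,4,5], [0,4,6], [1,2,5], [1,5,6], [2,3,4], [2,4,5], [3,4,6], [3,5,6]

so the chain groups are C_0 ≅ Z^7, C_1 ≅ Z^18, C_2 ≅ Z^12.

The boundary map ∂_1: C_1 → C_0 is given by ∂[p,q] = [q] − [p]. For instance
  ∂[0,5] = [5] − [0].
The 7×18 boundary matrix has rank 6 and Smith normal form diag(1,1,1,1,1,1).

∂_2: C_2 → C_1 sends each 2-simplex [p,q,r] to [q,r] − [p,r] + [p,q]. For instance
  ∂[3,4,6] = [4,6] − [3,6] + [3,4],
  ∂[1,2,5] = [2,5] − [1,5] + [1,2].
As a 18×12 matrix over Z this has rank 12, with invariant factors (1,1,1,1,1,1,1,1,1,1,1,2).

Reading off H_k = ker ∂_k / im ∂_{k+1}:

  H_0: rank C_0 − rank ∂_1 = 7 − 6 = 1, and the invariant factors of ∂_1 are all 1, so H_0 ≅ Z.
  H_1: rank ker ∂_1 − rank ∂_2 = (18 − 6) − 12 = 0, and ∂_2 has invariant factor 2 > 1, so H_1 ≅ Z/2.
  H_2: rank ker ∂_2 − rank ∂_3 = (12 − 12) − 0 = 0, and there is no ∂_3, so H_2 ≅ 0.

As a check, the Euler characteristic is 7 − 18 + 12 = 1, which agrees with 1 − 0 + 0 = 1.
(K is a triangulation of the real projective plane RP^2.)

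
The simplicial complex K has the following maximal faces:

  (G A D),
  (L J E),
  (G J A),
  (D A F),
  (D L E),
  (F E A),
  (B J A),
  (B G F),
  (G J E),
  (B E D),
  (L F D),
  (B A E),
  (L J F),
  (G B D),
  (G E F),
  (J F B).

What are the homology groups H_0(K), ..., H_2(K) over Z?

H_0 = Z,  H_1 = Z^2,  H_2 = Z.

Fix the vertex order A < B < D < E < F < G < J < L and write every simplex with vertices in increasing order. Then dim K = 2 and the simplices of K are:

  0-simplices (8): A, B, D, E, F, G, J, L
  1-simplices (24): AB, AD, AE, AF, AG, AJ, BD, BE, BF, BG, BJ, DE, DF, DG, DL, EF, EG, EJ, EL, FG, FJ, FL, GJ, JL
  2-simplices (16): ABE, ABJ, ADF, ADG, AEF, AGJ, BDE, BDG, BFG, BFJ, DEL, DFL, EFG, EGJ, EJL, FJL

Hence C_0 ≅ Z^8, C_1 ≅ Z^24, C_2 ≅ Z^16.

Boundary ∂_1: C_1 → C_0 maps an edge to its endpoints' difference, ∂[p,q] = q − p.
The 8×24 boundary matrix has rank 7 and Smith normal form diag(1,1,1,1,1,1,1).

The boundary map ∂_2: C_2 → C_1 sends each 2-simplex [p,q,r] to [q,r] − [p,r] + [p,q]. For instance
  ∂ABJ = BJ − AJ + AB,
  ∂EGJ = GJ − EJ + EG.
As a 24×16 matrix over Z this has rank 15, with invariant factors (1,1,1,1,1,1,1,1,1,1,1,1,1,1,1).

Computing H_k = (kernel of ∂_k) / (image of ∂_{k+1}):

  H_0: rank C_0 − rank ∂_1 = 8 − 7 = 1, and the invariant factors of ∂_1 are all 1, so H_0 = Z.
  H_1: rank ker ∂_1 − rank ∂_2 = (24 − 7) − 15 = 2, and the invariant factors of ∂_2 are all 1, so H_1 = Z^2.
  H_2: rank ker ∂_2 − rank ∂_3 = (16 − 15) − 0 = 1, and there is no ∂_3, so H_2 = Z.

As a check, the Euler characteristic is 8 − 24 + 16 = 0, which agrees with 1 − 2 + 1 = 0.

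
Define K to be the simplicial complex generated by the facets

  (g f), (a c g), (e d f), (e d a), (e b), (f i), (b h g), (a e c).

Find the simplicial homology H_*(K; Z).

We work with the vertex ordering a < b < c < d < e < f < g < h < i. The simplices of K, each written with vertices in increasing order, are:

  0-simplices (9): a, b, c, d, e, f, g, h, i
  1-simplices (15): ac, ad, ae, ag, be, bg, bh, ce, cg, de, df, ef, fg, fi, gh
  2-simplices (5): ace, acg, ade, bgh, def

giving chain groups C_0 ≅ Z^9, C_1 ≅ Z^15, C_2 ≅ Z^5.

The boundary map ∂_1: C_1 → C_0 sends each edge [p,q] (with p < q) to q − p. For instance
  ∂df = f − d.
The resulting 9×15 matrix has rank 8, and its Smith normal form has invariant factors (1,1,1,1,1,1,1,1).

∂_2: C_2 → C_1 maps a triangle to the signed sum of its edges. For instance
  ∂ade = de − ae + ad,
  ∂bgh = gh − bh + bg.
The 15×5 boundary matrix has rank 5 and Smith normal form diag(1,1,1,1,1).

Computing H_k = (kernel of ∂_k) / (image of ∂_{k+1}):

  H_0: rank C_0 − rank ∂_1 = 9 − 8 = 1, and the invariant factors of ∂_1 are all 1, so H_0 = Z.
  H_1: rank ker ∂_1 − rank ∂_2 = (15 − 8) − 5 = 2, and the invariant factors of ∂_2 are all 1, so H_1 = Z^2.
  H_2: rank ker ∂_2 − rank ∂_3 = (5 − 5) − 0 = 0, and there is no ∂_3, so H_2 = 0.

As a check, the Euler characteristic is 9 − 15 + 5 = -1, which agrees with 1 − 2 + 0 = -1.

H_0 ≅ Z,  H_1 ≅ Z^2,  H_2 = 0.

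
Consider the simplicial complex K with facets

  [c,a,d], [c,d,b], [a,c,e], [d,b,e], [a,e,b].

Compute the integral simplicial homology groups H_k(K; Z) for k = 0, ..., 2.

Take the total order a < b < c < d < e on the vertex set. Then K (dimension 2) consists of the simplices:

  0-simplices (5): a, b, c, d, e
  1-simplices (10): ab, ac, ad, ae, bc, bd, be, cd, ce, de
  2-simplices (5): abe, acd, ace, bcd, bde

giving chain groups C_0 ≅ Z^5, C_1 ≅ Z^10, C_2 ≅ Z^5.

Boundary ∂_1: C_1 → C_0 is given by ∂[p,q] = [q] − [p]. For instance
  ∂ce = e − c.
This gives a 5×10 integer matrix of rank 4; reducing to Smith normal form yields diagonal entries (1,1,1,1).

∂_2: C_2 → C_1 acts by ∂[p,q,r] = [q,r] − [p,r] + [p,q]. For instance
  ∂bcd = cd − bd + bc,
  ∂abe = be − ae + ab.
The 10×5 boundary matrix has rank 5 and Smith normal form diag(1,1,1,1,1).

Reading off H_k = ker ∂_k / im ∂_{k+1}:

  H_0: rank C_0 − rank ∂_1 = 5 − 4 = 1, and the invariant factors of ∂_1 are all 1, so H_0 ≅ Z.
  H_1: rank ker ∂_1 − rank ∂_2 = (10 − 4) − 5 = 1, and the invariant factors of ∂_2 are all 1, so H_1 ≅ Z.
  H_2: rank ker ∂_2 − rank ∂_3 = (5 − 5) − 0 = 0, and there is no ∂_3, so H_2 ≅ 0.

As a check, the Euler characteristic is 5 − 10 + 5 = 0, which agrees with 1 − 1 + 0 = 0.

H_0 ≅ Z,  H_1 ≅ Z,  H_2 = 0.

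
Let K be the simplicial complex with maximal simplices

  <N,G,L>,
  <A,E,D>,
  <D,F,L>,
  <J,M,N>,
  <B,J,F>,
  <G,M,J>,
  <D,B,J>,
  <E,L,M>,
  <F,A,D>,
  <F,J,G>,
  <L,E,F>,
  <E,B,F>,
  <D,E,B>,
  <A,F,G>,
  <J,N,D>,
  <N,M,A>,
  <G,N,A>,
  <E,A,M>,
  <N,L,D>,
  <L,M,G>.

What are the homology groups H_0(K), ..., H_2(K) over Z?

Take the total order A < B < D < E < F < G < J < L < M < N on the vertex set. Then K (dimension 2) consists of the simplices:

  0-simplices (10): A, B, D, E, F, G, J, L, M, N
  1-simplices (30): AD, AE, AF, AG, AM, AN, BD, BE, BF, BJ, DE, DF, DJ, DL, DN, EF, EL, EM, FG, FJ, FL, GJ, GL, GM, GN, JM, JN, LM, LN, MN
  2-simplices (20): ADE, ADF, AEM, AFG, AGN, AMN, BDE, BDJ, BEF, BFJ, DFL, DJN, DLN, EFL, ELM, FGJ, GJM, GLM, GLN, JMN

Hence C_0 ≅ Z^10, C_1 ≅ Z^30, C_2 ≅ Z^20.

∂_1: C_1 → C_0 is given by ∂[p,q] = [q] − [p]. For instance
  ∂BF = F − B.
The 10×30 boundary matrix has rank 9 and Smith normal form diag(1,1,1,1,1,1,1,1,1).

The boundary map ∂_2: C_2 → C_1 acts by ∂[p,q,r] = [q,r] − [p,r] + [p,q]. For instance
  ∂GLN = LN − GN + GL,
  ∂AGN = GN − AN + AG.
This gives a 30×20 integer matrix of rank 20; reducing to Smith normal form yields diagonal entries (1,1,1,1,1,1,1,1,1,1,1,1,1,1,1,1,1,1,1,2).

Now H_k = ker ∂_k / im ∂_{k+1}, so:

  H_0: rank C_0 − rank ∂_1 = 10 − 9 = 1, and the invariant factors of ∂_1 are all 1, so H_0 ≅ Z.
  H_1: rank ker ∂_1 − rank ∂_2 = (30 − 9) − 20 = 1, and ∂_2 has invariant factor 2 > 1, so H_1 ≅ Z ⊕ Z/2.
  H_2: rank ker ∂_2 − rank ∂_3 = (20 − 20) − 0 = 0, and there is no ∂_3, so H_2 ≅ 0.

H_0 = Z,  H_1 = Z ⊕ Z/2,  H_2 = 0.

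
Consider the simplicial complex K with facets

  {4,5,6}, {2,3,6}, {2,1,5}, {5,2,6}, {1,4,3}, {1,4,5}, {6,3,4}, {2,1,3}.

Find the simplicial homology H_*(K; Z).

Fix the vertex order 1 < 2 < 3 < 4 < 5 < 6 and write every simplex with vertices in increasing order. Then dim K = 2 and the simplices of K are:

  0-simplices (6): [1], [2], [3], [4], [5], [6]
  1-simplices (12): [1,2], [1,3], [1,4], [1,5], [2,3], [2,5], [2,6], [3,4], [3,6], [4,5], [4,6], [5,6]
  2-simplices (8): [1,2,3], [1,2,5], [1,3,4], [1,4,5], [2,3,6], [2,5,6], [3,4,6], [4,5,6]

so the chain groups are C_0 ≅ Z^6, C_1 ≅ Z^12, C_2 ≅ Z^8.

∂_1: C_1 → C_0 is given by ∂[p,q] = [q] − [p]. For instance
  ∂[1,4] = [4] − [1].
The 6×12 boundary matrix has rank 5 and Smith normal form diag(1,1,1,1,1).

∂_2: C_2 → C_1 sends each 2-simplex [p,q,r] to [q,r] − [p,r] + [p,q]. For instance
  ∂[4,5,6] = [5,6] − [4,6] + [4,5],
  ∂[1,2,5] = [2,5] − [1,5] + [1,2].
As a 12×8 matrix over Z this has rank 7, with invariant factors (1,1,1,1,1,1,1).

Computing H_k = (kernel of ∂_k) / (image of ∂_{k+1}):

  H_0: rank C_0 − rank ∂_1 = 6 − 5 = 1, and the invariant factors of ∂_1 are all 1, so H_0 = Z.
  H_1: rank ker ∂_1 − rank ∂_2 = (12 − 5) − 7 = 0, and the invariant factors of ∂_2 are all 1, so H_1 = 0.
  H_2: rank ker ∂_2 − rank ∂_3 = (8 − 7) − 0 = 1, and there is no ∂_3, so H_2 = Z.

H_0 = Z,  H_1 = 0,  H_2 = Z.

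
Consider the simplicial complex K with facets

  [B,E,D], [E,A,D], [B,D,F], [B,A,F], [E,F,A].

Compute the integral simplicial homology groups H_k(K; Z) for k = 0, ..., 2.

H_0 = Z,  H_1 = Z,  H_2 = 0.

Order the vertices as A < B < D < E < F. Listing each simplex with vertices in this order, K has dimension 2 with simplices:

  0-simplices (5): A, B, D, E, F
  1-simplices (10): AB, AD, AE, AF, BD, BE, BF, DE, DF, EF
  2-simplices (5): ABF, ADE, AEF, BDE, BDF

Hence C_0 ≅ Z^5, C_1 ≅ Z^10, C_2 ≅ Z^5.

The boundary map ∂_1: C_1 → C_0 sends each edge [p,q] (with p < q) to q − p.
This gives a 5×10 integer matrix of rank 4; reducing to Smith normal form yields diagonal entries (1,1,1,1).

The boundary map ∂_2: C_2 → C_1 acts by ∂[p,q,r] = [q,r] − [p,r] + [p,q]. For instance
  ∂ADE = DE − AE + AD,
  ∂BDE = DE − BE + BD.
As a 10×5 matrix over Z this has rank 5, with invariant factors (1,1,1,1,1).

Computing H_k = (kernel of ∂_k) / (image of ∂_{k+1}):

  H_0: rank C_0 − rank ∂_1 = 5 − 4 = 1, and the invariant factors of ∂_1 are all 1, so H_0 ≅ Z.
  H_1: rank ker ∂_1 − rank ∂_2 = (10 − 4) − 5 = 1, and the invariant factors of ∂_2 are all 1, so H_1 ≅ Z.
  H_2: rank ker ∂_2 − rank ∂_3 = (5 − 5) − 0 = 0, and there is no ∂_3, so H_2 ≅ 0.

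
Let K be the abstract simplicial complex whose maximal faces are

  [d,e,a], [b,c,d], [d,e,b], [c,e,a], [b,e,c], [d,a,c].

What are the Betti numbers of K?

b_0 = 1, b_1 = 0, b_2 = 1.

Order the vertices as a < b < c < d < e. Listing each simplex with vertices in this order, K has dimension 2 with simplices:

  0-simplices (5): a, b, c, d, e
  1-simplices (9): ac, ad, ae, bc, bd, be, cd, ce, de
  2-simplices (6): acd, ace, ade, bcd, bce, bde

so the chain groups are C_0 ≅ Z^5, C_1 ≅ Z^9, C_2 ≅ Z^6.

Boundary ∂_1: C_1 → C_0 maps an edge to its endpoints' difference, ∂[p,q] = q − p.
This gives a 5×9 integer matrix of rank 4; reducing to Smith normal form yields diagonal entries (1,1,1,1).

∂_2: C_2 → C_1 acts by ∂[p,q,r] = [q,r] − [p,r] + [p,q]. For instance
  ∂bcd = cd − bd + bc,
  ∂ade = de − ae + ad.
As a 9×6 matrix over Z this has rank 5, with invariant factors (1,1,1,1,1).

Now H_k = ker ∂_k / im ∂_{k+1}, so:

  H_0: rank C_0 − rank ∂_1 = 5 − 4 = 1, and the invariant factors of ∂_1 are all 1, so H_0 = Z.
  H_1: rank ker ∂_1 − rank ∂_2 = (9 − 4) − 5 = 0, and the invariant factors of ∂_2 are all 1, so H_1 = 0.
  H_2: rank ker ∂_2 − rank ∂_3 = (6 − 5) − 0 = 1, and there is no ∂_3, so H_2 = Z.

(K is a triangulation of the 2-sphere S^2.)

Hence the Betti numbers are b_0 = 1, b_1 = 0, b_2 = 1.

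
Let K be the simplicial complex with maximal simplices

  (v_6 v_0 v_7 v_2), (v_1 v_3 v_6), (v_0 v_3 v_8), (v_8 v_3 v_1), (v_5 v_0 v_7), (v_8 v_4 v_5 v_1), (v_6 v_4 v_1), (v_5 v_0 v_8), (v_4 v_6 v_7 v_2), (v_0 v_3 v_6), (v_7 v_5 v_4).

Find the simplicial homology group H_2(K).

Order the vertices as v_0 < v_1 < v_2 < v_3 < v_4 < v_5 < v_6 < v_7 < v_8. Listing each simplex with vertices in this order, K has dimension 3 with simplices:

  0-simplices (9): [v_0], [v_1], [v_2], [v_3], [v_4], [v_5], [v_6], [v_7], [v_8]
  1-simplices (23): (23 of them)
  2-simplices (19): (19 of them)
  3-simplices (3): [v_0,v_2,v_6,v_7], [v_1,v_4,v_5,v_8], [v_2,v_4,v_6,v_7]

giving chain groups C_0 ≅ Z^9, C_1 ≅ Z^23, C_2 ≅ Z^19, C_3 ≅ Z^3.

Boundary ∂_1: C_1 → C_0 sends each edge [p,q] (with p < q) to q − p.
As a 9×23 matrix over Z this has rank 8, with invariant factors (1,1,1,1,1,1,1,1).

∂_2: C_2 → C_1 sends each 2-simplex [p,q,r] to [q,r] − [p,r] + [p,q]. For instance
  ∂[v_0,v_3,v_8] = [v_3,v_8] − [v_0,v_8] + [v_0,v_3],
  ∂[v_2,v_6,v_7] = [v_6,v_7] − [v_2,v_7] + [v_2,v_6].
As a 23×19 matrix over Z this has rank 15, with invariant factors (1,1,1,1,1,1,1,1,1,1,1,1,1,1,1).

∂_3: C_3 → C_2 sends each 3-simplex σ to the alternating sum Σ_i (−1)^i (σ with its i-th vertex removed). For instance
  ∂[v_0,v_2,v_6,v_7] = [v_2,v_6,v_7] − [v_0,v_6,v_7] + [v_0,v_2,v_7] − [v_0,v_2,v_6],
  ∂[v_2,v_4,v_6,v_7] = [v_4,v_6,v_7] − [v_2,v_6,v_7] + [v_2,v_4,v_7] − [v_2,v_4,v_6].
As a 19×3 matrix over Z this has rank 3, with invariant factors (1,1,1).

Now H_k = ker ∂_k / im ∂_{k+1}, so:

  H_2: rank ker ∂_2 − rank ∂_3 = (19 − 15) − 3 = 1, and the invariant factors of ∂_3 are all 1, so H_2 ≅ Z.

H_2 ≅ Z.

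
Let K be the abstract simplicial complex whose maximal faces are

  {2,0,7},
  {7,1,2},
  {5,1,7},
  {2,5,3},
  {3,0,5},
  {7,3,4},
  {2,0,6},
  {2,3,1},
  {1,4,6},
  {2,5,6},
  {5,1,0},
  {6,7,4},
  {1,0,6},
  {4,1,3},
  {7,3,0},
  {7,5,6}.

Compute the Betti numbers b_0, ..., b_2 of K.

Take the total order 0 < 1 < 2 < 3 < 4 < 5 < 6 < 7 on the vertex set. Then K (dimension 2) consists of the simplices:

  0-simplices (8): [0], [1], [2], [3], [4], [5], [6], [7]
  1-simplices (24): (24 of them)
  2-simplices (16): [0,1,5], [0,1,6], [0,2,6], [0,2,7], [0,3,5], [0,3,7], [1,2,3], [1,2,7], [1,3,4], [1,4,6], [1,5,7], [2,3,5], [2,5,6], [3,4,7], [4,6,7], [5,6,7]

Hence C_0 ≅ Z^8, C_1 ≅ Z^24, C_2 ≅ Z^16.

∂_1: C_1 → C_0 sends each edge [p,q] (with p < q) to q − p. For instance
  ∂[1,2] = [2] − [1].
The resulting 8×24 matrix has rank 7, and its Smith normal form has invariant factors (1,1,1,1,1,1,1).

∂_2: C_2 → C_1 sends each 2-simplex [p,q,r] to [q,r] − [p,r] + [p,q]. For instance
  ∂[0,3,5] = [3,5] − [0,5] + [0,3],
  ∂[2,5,6] = [5,6] − [2,6] + [2,5].
This gives a 24×16 integer matrix of rank 15; reducing to Smith normal form yields diagonal entries (1,1,1,1,1,1,1,1,1,1,1,1,1,1,1).

From H_k ≅ ker(∂_k) / im(∂_{k+1}) we obtain:

  H_0: rank C_0 − rank ∂_1 = 8 − 7 = 1, and the invariant factors of ∂_1 are all 1, so H_0 = Z.
  H_1: rank ker ∂_1 − rank ∂_2 = (24 − 7) − 15 = 2, and the invariant factors of ∂_2 are all 1, so H_1 = Z^2.
  H_2: rank ker ∂_2 − rank ∂_3 = (16 − 15) − 0 = 1, and there is no ∂_3, so H_2 = Z.

Hence the Betti numbers are b_0 = 1, b_1 = 2, b_2 = 1.

b_0 = 1, b_1 = 2, b_2 = 1.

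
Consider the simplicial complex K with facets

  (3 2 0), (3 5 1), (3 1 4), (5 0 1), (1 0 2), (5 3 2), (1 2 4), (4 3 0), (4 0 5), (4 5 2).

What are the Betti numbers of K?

b_0 = 1, b_1 = 0, b_2 = 0.

Take the total order 0 < 1 < 2 < 3 < 4 < 5 on the vertex set. Then K (dimension 2) consists of the simplices:

  0-simplices (6): [0], [1], [2], [3], [4], [5]
  1-simplices (15): [0,1], [0,2], [0,3], [0,4], [0,5], [1,2], [1,3], [1,4], [1,5], [2,3], [2,4], [2,5], [3,4], [3,5], [4,5]
  2-simplices (10): [0,1,2], [0,1,5], [0,2,3], [0,3,4], [0,4,5], [1,2,4], [1,3,4], [1,3,5], [2,3,5], [2,4,5]

Hence C_0 ≅ Z^6, C_1 ≅ Z^15, C_2 ≅ Z^10.

∂_1: C_1 → C_0 maps an edge to its endpoints' difference, ∂[p,q] = q − p. For instance
  ∂[1,2] = [2] − [1].
As a 6×15 matrix over Z this has rank 5, with invariant factors (1,1,1,1,1).

Boundary ∂_2: C_2 → C_1 sends each 2-simplex [p,q,r] to [q,r] − [p,r] + [p,q]. For instance
  ∂[0,2,3] = [2,3] − [0,3] + [0,2],
  ∂[0,4,5] = [4,5] − [0,5] + [0,4].
This gives a 15×10 integer matrix of rank 10; reducing to Smith normal form yields diagonal entries (1,1,1,1,1,1,1,1,1,2).

Computing H_k = (kernel of ∂_k) / (image of ∂_{k+1}):

  H_0: rank C_0 − rank ∂_1 = 6 − 5 = 1, and the invariant factors of ∂_1 are all 1, so H_0 ≅ Z.
  H_1: rank ker ∂_1 − rank ∂_2 = (15 − 5) − 10 = 0, and ∂_2 has invariant factor 2 > 1, so H_1 ≅ Z_2.
  H_2: rank ker ∂_2 − rank ∂_3 = (10 − 10) − 0 = 0, and there is no ∂_3, so H_2 ≅ 0.

As a check, the Euler characteristic is 6 − 15 + 10 = 1, which agrees with 1 − 0 + 0 = 1.

Hence the Betti numbers are b_0 = 1, b_1 = 0, b_2 = 0.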